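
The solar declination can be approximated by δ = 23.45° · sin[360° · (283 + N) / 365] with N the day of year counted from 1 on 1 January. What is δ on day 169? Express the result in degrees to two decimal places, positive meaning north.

360 × (283 + 169) / 365 = 445.808°; sin(445.808°) = 0.9973.
δ = 23.45 × 0.9973 = 23.387° ≈ +23.39°.

+23.39°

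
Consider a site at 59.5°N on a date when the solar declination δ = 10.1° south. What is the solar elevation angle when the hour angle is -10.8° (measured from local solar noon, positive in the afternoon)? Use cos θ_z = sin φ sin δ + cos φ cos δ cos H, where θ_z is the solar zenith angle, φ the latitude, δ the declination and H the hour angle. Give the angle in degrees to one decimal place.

19.9°

cos θ_z = sin φ sin δ + cos φ cos δ cos H = (0.8616)(-0.1754) + (0.5075)(0.9845)(0.9823) = 0.3397.
θ_z = arccos(0.3397) = 70.14°, so the elevation is 90° − 70.14° = 19.86°.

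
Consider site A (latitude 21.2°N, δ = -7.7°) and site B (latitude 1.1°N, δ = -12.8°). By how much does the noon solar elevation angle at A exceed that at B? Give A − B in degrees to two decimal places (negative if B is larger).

A: 90° − |21.2 − (-7.7)| = 61.10°.
B: 90° − |1.1 − (-12.8)| = 76.10°.
A − B = 61.10 − 76.10 = -15.00°.

-15.00°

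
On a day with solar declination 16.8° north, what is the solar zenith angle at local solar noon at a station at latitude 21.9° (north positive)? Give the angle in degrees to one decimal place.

At local solar noon the hour angle is zero, so the zenith angle is |φ − δ| = |21.9° − (16.8°)| = 5.1°.

5.1°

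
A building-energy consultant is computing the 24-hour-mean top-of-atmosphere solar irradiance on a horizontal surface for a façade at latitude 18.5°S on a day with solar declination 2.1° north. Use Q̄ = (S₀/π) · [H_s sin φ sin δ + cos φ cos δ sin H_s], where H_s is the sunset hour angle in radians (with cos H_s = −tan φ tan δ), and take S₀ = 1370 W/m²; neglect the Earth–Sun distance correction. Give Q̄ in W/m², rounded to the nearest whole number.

−tan φ tan δ = −(-0.3346)(0.0367) = 0.0123; H_s = arccos(0.0123) = 89.30°. In radians, H_s = 1.5586.
H_s sin φ sin δ = 1.5586 × -0.3173 × 0.0366 = -0.0181.
cos φ cos δ sin H_s = 0.9483 × 0.9993 × 0.9999 = 0.9475.
Q̄ = (1370/π) × (-0.0181 + 0.9475) = 436.08 × 0.9294 = 405.29 W/m².

405 W/m²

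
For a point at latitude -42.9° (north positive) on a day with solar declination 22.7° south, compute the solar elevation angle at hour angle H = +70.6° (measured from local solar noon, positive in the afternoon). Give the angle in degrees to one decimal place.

cos θ_z = sin(-42.9°) sin(-22.7°) + cos(-42.9°) cos(-22.7°) cos(70.60°) = 0.2627 + 0.2245 = 0.4872.
θ_z = arccos(0.4872) = 60.84°, so the elevation is 90° − 60.84° = 29.16°.

29.2°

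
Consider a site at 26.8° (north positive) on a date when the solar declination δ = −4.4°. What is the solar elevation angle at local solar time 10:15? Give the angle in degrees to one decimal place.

Hour angle H = 15° × (10.25 − 12) = -26.25°.
cos θ_z = sin(26.8°) sin(-4.4°) + cos(26.8°) cos(-4.4°) cos(-26.25°) = -0.0346 + 0.7982 = 0.7636.
θ_z = arccos(0.7636) = 40.22°, so the elevation is 90° − 40.22° = 49.78°.

49.8°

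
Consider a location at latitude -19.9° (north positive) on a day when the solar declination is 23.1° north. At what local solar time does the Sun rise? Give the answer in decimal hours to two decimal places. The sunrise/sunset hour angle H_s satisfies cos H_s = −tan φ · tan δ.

6.59 h

cos H_s = −tan(-19.9°) · tan(23.1°) = 0.1544, so H_s = arccos(0.1544) = 81.12°.
Sunrise is at 12 − H_s/15 = 12 − 5.408 = 6.592 h local solar time.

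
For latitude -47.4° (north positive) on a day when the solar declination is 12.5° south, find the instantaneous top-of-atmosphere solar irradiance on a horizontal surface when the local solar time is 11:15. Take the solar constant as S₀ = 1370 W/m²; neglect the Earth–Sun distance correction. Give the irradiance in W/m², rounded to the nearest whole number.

Hour angle H = 15° × (11.25 − 12) = -11.25°.
cos θ_z = sin φ sin δ + cos φ cos δ cos H = (-0.7361)(-0.2164) + (0.6769)(0.9763)(0.9808) = 0.8075.
Top-of-atmosphere irradiance = S₀ cos θ_z = 1370 × 0.8075 = 1106.28 W/m².

1106 W/m²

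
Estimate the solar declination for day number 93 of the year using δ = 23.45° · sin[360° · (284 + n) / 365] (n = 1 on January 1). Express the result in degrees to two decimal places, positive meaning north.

+4.81°

360 × (284 + 93) / 365 = 371.836°; sin(371.836°) = 0.2051.
δ = 23.45 × 0.2051 = 4.810° ≈ +4.81°.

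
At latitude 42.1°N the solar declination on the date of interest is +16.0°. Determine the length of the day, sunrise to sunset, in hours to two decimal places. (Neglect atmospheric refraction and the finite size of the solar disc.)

14.00 hours

cos H_s = −tan(42.1°) · tan(16.0°) = -0.2591, so H_s = arccos(-0.2591) = 105.02°.
Day length = 2 H_s / 15° h⁻¹ = 210.04° / 15 = 14.003 h.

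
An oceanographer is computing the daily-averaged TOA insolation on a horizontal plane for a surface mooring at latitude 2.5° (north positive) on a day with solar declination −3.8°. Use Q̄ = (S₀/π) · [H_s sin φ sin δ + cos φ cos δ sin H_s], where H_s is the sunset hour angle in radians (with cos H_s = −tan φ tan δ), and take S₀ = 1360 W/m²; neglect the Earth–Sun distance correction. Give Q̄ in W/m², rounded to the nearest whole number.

−tan φ tan δ = −(0.0437)(-0.0664) = 0.0029; H_s = arccos(0.0029) = 89.83°. In radians, H_s = 1.5678.
H_s sin φ sin δ = 1.5678 × 0.0436 × -0.0663 = -0.0045.
cos φ cos δ sin H_s = 0.9990 × 0.9978 × 1.0000 = 0.9968.
Q̄ = (1360/π) × (-0.0045 + 0.9968) = 432.90 × 0.9923 = 429.57 W/m².

430 W/m²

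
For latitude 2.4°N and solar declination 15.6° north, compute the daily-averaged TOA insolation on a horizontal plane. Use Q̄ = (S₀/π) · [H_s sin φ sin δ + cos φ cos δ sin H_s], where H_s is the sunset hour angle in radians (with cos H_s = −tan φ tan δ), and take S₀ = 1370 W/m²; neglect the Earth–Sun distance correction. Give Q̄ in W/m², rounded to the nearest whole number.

cos H_s = −tan(2.4°) · tan(15.6°) = -0.0117, so H_s = arccos(-0.0117) = 90.67°. In radians, H_s = 1.5825.
H_s sin φ sin δ = 1.5825 × 0.0419 × 0.2689 = 0.0178.
cos φ cos δ sin H_s = 0.9991 × 0.9632 × 0.9999 = 0.9622.
Q̄ = (1370/π) × (0.0178 + 0.9622) = 436.08 × 0.9800 = 427.36 W/m².

427 W/m²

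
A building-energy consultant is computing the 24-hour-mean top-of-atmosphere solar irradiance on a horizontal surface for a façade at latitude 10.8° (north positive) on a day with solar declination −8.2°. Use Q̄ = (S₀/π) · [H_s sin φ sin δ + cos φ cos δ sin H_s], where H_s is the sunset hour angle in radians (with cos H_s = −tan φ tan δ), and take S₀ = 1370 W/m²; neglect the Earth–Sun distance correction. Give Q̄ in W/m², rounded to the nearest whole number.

406 W/m²

−tan φ tan δ = −(0.1908)(-0.1441) = 0.0275; H_s = arccos(0.0275) = 88.42°. In radians, H_s = 1.5432.
H_s sin φ sin δ = 1.5432 × 0.1874 × -0.1426 = -0.0412.
cos φ cos δ sin H_s = 0.9823 × 0.9898 × 0.9996 = 0.9719.
Q̄ = (1370/π) × (-0.0412 + 0.9719) = 436.08 × 0.9307 = 405.86 W/m².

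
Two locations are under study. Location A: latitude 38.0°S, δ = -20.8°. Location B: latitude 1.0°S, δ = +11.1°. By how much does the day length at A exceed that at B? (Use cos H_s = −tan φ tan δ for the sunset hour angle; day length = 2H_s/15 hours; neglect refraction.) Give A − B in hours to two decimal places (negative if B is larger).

A: H_s = arccos(−tan -38.0° · tan -20.8°) = 107.26°, so 2H_s/15 = 14.3013 h.
B: H_s = arccos(−tan -1.0° · tan 11.1°) = 89.80°, so 2H_s/15 = 11.9733 h.
A − B = 14.3013 − 11.9733 = 2.3280 h.

+2.33 h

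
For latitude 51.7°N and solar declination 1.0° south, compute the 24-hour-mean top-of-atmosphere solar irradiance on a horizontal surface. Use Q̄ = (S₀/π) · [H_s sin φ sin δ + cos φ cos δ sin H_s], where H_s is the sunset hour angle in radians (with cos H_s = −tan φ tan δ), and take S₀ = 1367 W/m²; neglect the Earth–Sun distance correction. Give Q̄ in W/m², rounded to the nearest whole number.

−tan φ tan δ = −(1.2662)(-0.0175) = 0.0222; H_s = arccos(0.0222) = 88.73°. In radians, H_s = 1.5486.
H_s sin φ sin δ = 1.5486 × 0.7848 × -0.0175 = -0.0213.
cos φ cos δ sin H_s = 0.6198 × 0.9998 × 0.9998 = 0.6196.
Q̄ = (1367/π) × (-0.0213 + 0.6196) = 435.13 × 0.5983 = 260.34 W/m².

260 W/m²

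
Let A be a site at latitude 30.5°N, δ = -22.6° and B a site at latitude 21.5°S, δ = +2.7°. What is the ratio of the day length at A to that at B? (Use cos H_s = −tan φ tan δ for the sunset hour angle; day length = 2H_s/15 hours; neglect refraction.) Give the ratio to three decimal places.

0.852

A: H_s = arccos(−tan 30.5° · tan -22.6°) = 75.81°, so 2H_s/15 = 10.1080 h.
B: H_s = arccos(−tan -21.5° · tan 2.7°) = 88.94°, so 2H_s/15 = 11.8587 h.
Ratio A/B = 10.1080 / 11.8587 = 0.8524.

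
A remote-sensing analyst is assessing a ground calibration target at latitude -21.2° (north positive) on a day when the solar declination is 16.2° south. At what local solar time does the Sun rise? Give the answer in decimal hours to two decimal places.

The sunset hour angle satisfies cos H_s = −tan φ tan δ = -0.1127, giving H_s = 96.47°.
Sunrise is at 12 − H_s/15 = 12 − 6.431 = 5.569 h local solar time.

5.57 h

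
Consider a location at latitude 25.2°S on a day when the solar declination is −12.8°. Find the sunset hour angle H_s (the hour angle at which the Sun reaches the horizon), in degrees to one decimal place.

96.1°

The sunset hour angle satisfies cos H_s = −tan φ tan δ = -0.1069, giving H_s = 96.14°.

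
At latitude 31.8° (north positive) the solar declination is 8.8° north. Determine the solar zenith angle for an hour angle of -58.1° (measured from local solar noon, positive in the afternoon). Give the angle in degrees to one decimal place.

58.4°

With φ = 31.8°, δ = 8.8°, H = -58.10°: sin φ sin δ = 0.0806, cos φ cos δ cos H = 0.4438, so cos θ_z = 0.5244.
θ_z = arccos(0.5244) = 58.37°.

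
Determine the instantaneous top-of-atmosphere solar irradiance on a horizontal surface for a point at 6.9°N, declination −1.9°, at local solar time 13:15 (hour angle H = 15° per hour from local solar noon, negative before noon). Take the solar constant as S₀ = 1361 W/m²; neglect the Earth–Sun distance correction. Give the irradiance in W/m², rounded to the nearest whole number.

1273 W/m²

Hour angle H = 15° × (13.25 − 12) = 18.75°.
cos θ_z = sin(6.9°) sin(-1.9°) + cos(6.9°) cos(-1.9°) cos(18.75°) = -0.0040 + 0.9396 = 0.9356.
Top-of-atmosphere irradiance = S₀ cos θ_z = 1361 × 0.9356 = 1273.35 W/m².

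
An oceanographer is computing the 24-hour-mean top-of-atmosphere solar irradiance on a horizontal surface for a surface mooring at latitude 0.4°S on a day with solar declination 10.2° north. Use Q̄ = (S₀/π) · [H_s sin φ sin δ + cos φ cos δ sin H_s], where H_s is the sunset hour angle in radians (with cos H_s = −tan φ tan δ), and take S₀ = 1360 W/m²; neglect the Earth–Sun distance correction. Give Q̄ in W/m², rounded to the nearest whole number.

425 W/m²

The sunset hour angle satisfies cos H_s = −tan φ tan δ = 0.0013, giving H_s = 89.93°. In radians, H_s = 1.5696.
H_s sin φ sin δ = 1.5696 × -0.0070 × 0.1771 = -0.0019.
cos φ cos δ sin H_s = 1.0000 × 0.9842 × 1.0000 = 0.9842.
Q̄ = (1360/π) × (-0.0019 + 0.9842) = 432.90 × 0.9823 = 425.24 W/m².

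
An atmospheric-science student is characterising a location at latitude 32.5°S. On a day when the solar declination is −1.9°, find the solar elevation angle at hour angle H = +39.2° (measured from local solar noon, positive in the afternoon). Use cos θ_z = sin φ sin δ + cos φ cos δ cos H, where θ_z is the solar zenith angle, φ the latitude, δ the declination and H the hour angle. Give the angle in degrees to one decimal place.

cos θ_z = sin(-32.5°) sin(-1.9°) + cos(-32.5°) cos(-1.9°) cos(39.20°) = 0.0178 + 0.6532 = 0.6710.
θ_z = arccos(0.6710) = 47.86°, so the elevation is 90° − 47.86° = 42.14°.

42.1°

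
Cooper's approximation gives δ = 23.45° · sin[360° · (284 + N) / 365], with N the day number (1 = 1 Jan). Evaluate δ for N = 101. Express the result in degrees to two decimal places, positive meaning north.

360 × (284 + 101) / 365 = 379.726°; sin(379.726°) = 0.3375.
δ = 23.45 × 0.3375 = 7.914° ≈ +7.91°.

+7.91°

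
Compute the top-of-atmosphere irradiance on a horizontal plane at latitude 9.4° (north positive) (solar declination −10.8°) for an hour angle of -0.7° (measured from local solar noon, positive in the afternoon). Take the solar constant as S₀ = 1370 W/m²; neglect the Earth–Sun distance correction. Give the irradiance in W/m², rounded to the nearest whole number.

1286 W/m²

cos θ_z = sin φ sin δ + cos φ cos δ cos H = (0.1633)(-0.1874) + (0.9866)(0.9823)(0.9999) = 0.9384.
Top-of-atmosphere irradiance = S₀ cos θ_z = 1370 × 0.9384 = 1285.61 W/m².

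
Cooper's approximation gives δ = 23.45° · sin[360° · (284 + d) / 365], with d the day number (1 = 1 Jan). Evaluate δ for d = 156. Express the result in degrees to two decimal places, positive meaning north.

360 × (284 + 156) / 365 = 433.973°; sin(433.973°) = 0.9611.
δ = 23.45 × 0.9611 = 22.538° ≈ +22.54°.

+22.54°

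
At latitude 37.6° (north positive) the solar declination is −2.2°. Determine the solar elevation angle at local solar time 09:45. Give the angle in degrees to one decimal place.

39.4°

Hour angle H = 15° × (9.75 − 12) = -33.75°.
cos θ_z = sin(37.6°) sin(-2.2°) + cos(37.6°) cos(-2.2°) cos(-33.75°) = -0.0234 + 0.6583 = 0.6349.
θ_z = arccos(0.6349) = 50.59°, so the elevation is 90° − 50.59° = 39.41°.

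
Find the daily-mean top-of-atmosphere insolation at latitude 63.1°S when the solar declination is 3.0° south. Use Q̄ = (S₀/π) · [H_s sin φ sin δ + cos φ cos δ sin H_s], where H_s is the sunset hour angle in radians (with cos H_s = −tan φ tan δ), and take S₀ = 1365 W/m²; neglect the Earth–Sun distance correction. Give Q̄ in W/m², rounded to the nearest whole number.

229 W/m²

−tan φ tan δ = −(-1.9711)(-0.0524) = -0.1033; H_s = arccos(-0.1033) = 95.93°. In radians, H_s = 1.6743.
H_s sin φ sin δ = 1.6743 × -0.8918 × -0.0523 = 0.0781.
cos φ cos δ sin H_s = 0.4524 × 0.9986 × 0.9946 = 0.4493.
Q̄ = (1365/π) × (0.0781 + 0.4493) = 434.49 × 0.5274 = 229.15 W/m².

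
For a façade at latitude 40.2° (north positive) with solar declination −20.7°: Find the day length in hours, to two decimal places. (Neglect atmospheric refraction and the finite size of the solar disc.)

−tan φ tan δ = −(0.8451)(-0.3779) = 0.3194; H_s = arccos(0.3194) = 71.37°.
Day length = 2 H_s / 15° h⁻¹ = 142.74° / 15 = 9.516 h.

9.52 hours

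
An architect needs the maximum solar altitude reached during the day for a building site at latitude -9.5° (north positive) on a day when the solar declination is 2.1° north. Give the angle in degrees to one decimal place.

78.4°

At local solar noon the hour angle is zero, so the elevation is 90° − |φ − δ| = 90° − |-9.5° − (2.1°)| = 90° − 11.6° = 78.4°.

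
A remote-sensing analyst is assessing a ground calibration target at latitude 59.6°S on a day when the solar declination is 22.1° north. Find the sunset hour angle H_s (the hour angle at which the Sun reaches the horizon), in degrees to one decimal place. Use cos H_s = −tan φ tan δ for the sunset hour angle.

46.2°

−tan φ tan δ = −(-1.7045)(0.4061) = 0.6922; H_s = arccos(0.6922) = 46.20°.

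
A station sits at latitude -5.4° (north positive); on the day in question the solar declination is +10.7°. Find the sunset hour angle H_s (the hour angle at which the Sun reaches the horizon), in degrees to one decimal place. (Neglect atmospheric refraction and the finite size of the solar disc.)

89.0°

The sunset hour angle satisfies cos H_s = −tan φ tan δ = 0.0179, giving H_s = 88.97°.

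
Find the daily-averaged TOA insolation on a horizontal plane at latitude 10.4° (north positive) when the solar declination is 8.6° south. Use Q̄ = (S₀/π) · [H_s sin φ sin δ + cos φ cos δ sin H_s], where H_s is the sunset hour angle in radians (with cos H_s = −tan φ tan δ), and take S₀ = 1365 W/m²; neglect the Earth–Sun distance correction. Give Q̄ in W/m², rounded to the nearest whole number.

−tan φ tan δ = −(0.1835)(-0.1512) = 0.0277; H_s = arccos(0.0277) = 88.41°. In radians, H_s = 1.5430.
H_s sin φ sin δ = 1.5430 × 0.1805 × -0.1495 = -0.0416.
cos φ cos δ sin H_s = 0.9836 × 0.9888 × 0.9996 = 0.9722.
Q̄ = (1365/π) × (-0.0416 + 0.9722) = 434.49 × 0.9306 = 404.34 W/m².

404 W/m²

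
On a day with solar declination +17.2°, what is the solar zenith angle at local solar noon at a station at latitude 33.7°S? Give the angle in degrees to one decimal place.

At local solar noon the hour angle is zero, so the zenith angle is |φ − δ| = |-33.7° − (17.2°)| = 50.9°.

50.9°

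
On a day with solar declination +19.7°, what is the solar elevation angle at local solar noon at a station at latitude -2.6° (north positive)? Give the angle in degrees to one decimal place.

At local solar noon the hour angle is zero, so the elevation is 90° − |φ − δ| = 90° − |-2.6° − (19.7°)| = 90° − 22.3° = 67.7°.

67.7°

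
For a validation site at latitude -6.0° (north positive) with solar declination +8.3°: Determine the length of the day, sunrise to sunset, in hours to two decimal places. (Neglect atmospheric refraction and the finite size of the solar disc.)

The sunset hour angle satisfies cos H_s = −tan φ tan δ = 0.0153, giving H_s = 89.12°.
Day length = 2 H_s / 15° h⁻¹ = 178.24° / 15 = 11.883 h.

11.88 hours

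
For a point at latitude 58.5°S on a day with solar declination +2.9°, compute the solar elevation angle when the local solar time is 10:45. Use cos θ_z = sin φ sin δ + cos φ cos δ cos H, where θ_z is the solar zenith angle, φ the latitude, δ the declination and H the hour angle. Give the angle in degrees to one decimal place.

Hour angle H = 15° × (10.75 − 12) = -18.75°.
With φ = -58.5°, δ = 2.9°, H = -18.75°: sin φ sin δ = -0.0431, cos φ cos δ cos H = 0.4941, so cos θ_z = 0.4510.
θ_z = arccos(0.4510) = 63.19°, so the elevation is 90° − 63.19° = 26.81°.

26.8°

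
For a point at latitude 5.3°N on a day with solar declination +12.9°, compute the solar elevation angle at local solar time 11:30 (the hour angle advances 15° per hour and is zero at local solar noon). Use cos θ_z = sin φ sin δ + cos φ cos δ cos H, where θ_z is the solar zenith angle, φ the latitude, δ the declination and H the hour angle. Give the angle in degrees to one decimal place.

79.4°

Hour angle H = 15° × (11.5 − 12) = -7.50°.
cos θ_z = sin(5.3°) sin(12.9°) + cos(5.3°) cos(12.9°) cos(-7.50°) = 0.0206 + 0.9623 = 0.9829.
θ_z = arccos(0.9829) = 10.61°, so the elevation is 90° − 10.61° = 79.39°.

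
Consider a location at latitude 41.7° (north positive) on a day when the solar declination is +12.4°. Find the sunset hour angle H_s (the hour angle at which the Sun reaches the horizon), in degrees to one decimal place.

101.3°

cos H_s = −tan(41.7°) · tan(12.4°) = -0.1959, so H_s = arccos(-0.1959) = 101.30°.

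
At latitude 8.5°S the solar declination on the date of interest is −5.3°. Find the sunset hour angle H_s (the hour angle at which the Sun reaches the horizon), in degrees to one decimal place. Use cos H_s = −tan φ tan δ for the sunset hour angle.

cos H_s = −tan(-8.5°) · tan(-5.3°) = -0.0139, so H_s = arccos(-0.0139) = 90.80°.

90.8°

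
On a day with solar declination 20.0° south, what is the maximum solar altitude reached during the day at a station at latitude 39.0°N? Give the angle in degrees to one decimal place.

At local solar noon the hour angle is zero, so the elevation is 90° − |φ − δ| = 90° − |39.0° − (-20.0°)| = 90° − 59.0° = 31.0°.

31.0°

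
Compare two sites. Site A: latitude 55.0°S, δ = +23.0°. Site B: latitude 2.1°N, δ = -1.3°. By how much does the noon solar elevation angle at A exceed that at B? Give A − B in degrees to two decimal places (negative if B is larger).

-74.60°

A: 90° − |-55.0 − (23.0)| = 12.00°.
B: 90° − |2.1 − (-1.3)| = 86.60°.
A − B = 12.00 − 86.60 = -74.60°.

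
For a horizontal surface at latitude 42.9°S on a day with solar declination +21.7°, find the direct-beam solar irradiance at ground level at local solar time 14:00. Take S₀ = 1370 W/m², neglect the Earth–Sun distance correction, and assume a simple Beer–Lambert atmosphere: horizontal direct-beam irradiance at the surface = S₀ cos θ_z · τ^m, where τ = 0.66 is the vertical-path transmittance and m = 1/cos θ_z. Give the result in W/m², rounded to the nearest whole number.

Hour angle H = 15° × (14 − 12) = 30.00°.
cos θ_z = sin(-42.9°) sin(21.7°) + cos(-42.9°) cos(21.7°) cos(30.00°) = -0.2517 + 0.5894 = 0.3377.
Air mass m = 1/cos θ_z = 1/0.3377 = 2.961; τ^m = 0.66^2.961 = 0.2922.
Surface direct beam = 1370 × 0.3377 × 0.2922 = 135.19 W/m².

135 W/m²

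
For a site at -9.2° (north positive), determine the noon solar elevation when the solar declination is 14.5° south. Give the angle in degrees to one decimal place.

84.7°

At local solar noon the hour angle is zero, so the elevation is 90° − |φ − δ| = 90° − |-9.2° − (-14.5°)| = 90° − 5.3° = 84.7°.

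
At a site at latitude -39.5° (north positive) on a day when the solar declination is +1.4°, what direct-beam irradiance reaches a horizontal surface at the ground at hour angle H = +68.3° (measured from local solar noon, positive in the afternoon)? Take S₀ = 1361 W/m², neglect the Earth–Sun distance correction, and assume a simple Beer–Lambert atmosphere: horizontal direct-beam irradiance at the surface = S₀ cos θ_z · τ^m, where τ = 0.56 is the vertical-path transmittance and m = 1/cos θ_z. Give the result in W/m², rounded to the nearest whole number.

43 W/m²

With φ = -39.5°, δ = 1.4°, H = 68.30°: sin φ sin δ = -0.0155, cos φ cos δ cos H = 0.2852, so cos θ_z = 0.2697.
Air mass m = 1/cos θ_z = 1/0.2697 = 3.708; τ^m = 0.56^3.708 = 0.1165.
Surface direct beam = 1361 × 0.2697 × 0.1165 = 42.76 W/m².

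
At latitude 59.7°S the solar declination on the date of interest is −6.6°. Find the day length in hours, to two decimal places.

13.52 hours

cos H_s = −tan(-59.7°) · tan(-6.6°) = -0.1980, so H_s = arccos(-0.1980) = 101.42°.
Day length = 2 H_s / 15° h⁻¹ = 202.84° / 15 = 13.523 h.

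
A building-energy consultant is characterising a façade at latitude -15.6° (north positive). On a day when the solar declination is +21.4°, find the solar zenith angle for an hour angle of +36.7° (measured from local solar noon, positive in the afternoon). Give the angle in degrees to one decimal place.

51.6°

cos θ_z = sin φ sin δ + cos φ cos δ cos H = (-0.2689)(0.3649) + (0.9632)(0.9311)(0.8018) = 0.6210.
θ_z = arccos(0.6210) = 51.61°.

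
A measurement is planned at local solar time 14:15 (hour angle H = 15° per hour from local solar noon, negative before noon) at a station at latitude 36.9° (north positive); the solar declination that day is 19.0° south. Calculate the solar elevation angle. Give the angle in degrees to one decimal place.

25.7°

Hour angle H = 15° × (14.25 − 12) = 33.75°.
cos θ_z = sin(36.9°) sin(-19.0°) + cos(36.9°) cos(-19.0°) cos(33.75°) = -0.1955 + 0.6287 = 0.4332.
θ_z = arccos(0.4332) = 64.33°, so the elevation is 90° − 64.33° = 25.67°.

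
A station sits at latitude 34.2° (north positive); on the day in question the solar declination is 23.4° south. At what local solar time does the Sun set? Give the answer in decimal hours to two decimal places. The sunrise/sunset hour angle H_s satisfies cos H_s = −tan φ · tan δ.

16.86 h

−tan φ tan δ = −(0.6796)(-0.4327) = 0.2941; H_s = arccos(0.2941) = 72.90°.
Sunset is at 12 + H_s/15 = 12 + 4.860 = 16.860 h local solar time.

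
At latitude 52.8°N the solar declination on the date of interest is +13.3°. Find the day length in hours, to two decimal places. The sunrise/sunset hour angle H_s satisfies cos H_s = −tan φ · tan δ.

The sunset hour angle satisfies cos H_s = −tan φ tan δ = -0.3114, giving H_s = 108.14°.
Day length = 2 H_s / 15° h⁻¹ = 216.28° / 15 = 14.419 h.

14.42 hours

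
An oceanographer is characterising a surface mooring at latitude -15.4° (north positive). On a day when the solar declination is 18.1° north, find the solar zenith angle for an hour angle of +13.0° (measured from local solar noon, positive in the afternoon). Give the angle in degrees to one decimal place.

35.9°

cos θ_z = sin(-15.4°) sin(18.1°) + cos(-15.4°) cos(18.1°) cos(13.00°) = -0.0825 + 0.8929 = 0.8104.
θ_z = arccos(0.8104) = 35.86°.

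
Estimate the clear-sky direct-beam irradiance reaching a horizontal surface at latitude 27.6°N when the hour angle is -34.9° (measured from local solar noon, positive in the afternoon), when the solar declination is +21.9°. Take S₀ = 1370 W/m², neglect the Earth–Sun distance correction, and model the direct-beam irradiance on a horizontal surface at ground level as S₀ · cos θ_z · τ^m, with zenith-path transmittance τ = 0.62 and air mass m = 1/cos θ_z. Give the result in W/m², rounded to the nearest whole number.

cos θ_z = sin(27.6°) sin(21.9°) + cos(27.6°) cos(21.9°) cos(-34.90°) = 0.1728 + 0.6744 = 0.8472.
Air mass m = 1/cos θ_z = 1/0.8472 = 1.180; τ^m = 0.62^1.180 = 0.5689.
Surface direct beam = 1370 × 0.8472 × 0.5689 = 660.30 W/m².

660 W/m²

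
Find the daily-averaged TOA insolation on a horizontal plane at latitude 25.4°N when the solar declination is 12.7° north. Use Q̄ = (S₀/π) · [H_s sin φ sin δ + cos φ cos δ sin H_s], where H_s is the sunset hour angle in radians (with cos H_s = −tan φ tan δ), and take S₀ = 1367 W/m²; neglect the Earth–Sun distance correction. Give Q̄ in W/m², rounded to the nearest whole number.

−tan φ tan δ = −(0.4748)(0.2254) = -0.1070; H_s = arccos(-0.1070) = 96.14°. In radians, H_s = 1.6780.
H_s sin φ sin δ = 1.6780 × 0.4289 × 0.2198 = 0.1582.
cos φ cos δ sin H_s = 0.9033 × 0.9755 × 0.9943 = 0.8761.
Q̄ = (1367/π) × (0.1582 + 0.8761) = 435.13 × 1.0343 = 450.05 W/m².

450 W/m²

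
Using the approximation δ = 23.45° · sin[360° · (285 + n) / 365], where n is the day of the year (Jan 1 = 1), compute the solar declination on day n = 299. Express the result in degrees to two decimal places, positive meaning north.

360 × (285 + 299) / 365 = 576.000°; sin(576.000°) = -0.5878.
δ = 23.45 × -0.5878 = -13.784° ≈ -13.78°.

-13.78°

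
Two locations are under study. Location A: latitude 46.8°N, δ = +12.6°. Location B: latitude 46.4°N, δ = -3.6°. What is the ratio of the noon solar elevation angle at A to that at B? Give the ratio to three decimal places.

1.395

A: 90° − |46.8 − (12.6)| = 55.80°.
B: 90° − |46.4 − (-3.6)| = 40.00°.
Ratio A/B = 55.8000 / 40.0000 = 1.3950.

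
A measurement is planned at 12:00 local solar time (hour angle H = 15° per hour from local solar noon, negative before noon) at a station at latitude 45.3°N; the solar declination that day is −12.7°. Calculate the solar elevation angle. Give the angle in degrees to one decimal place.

Hour angle H = 15° × (12 − 12) = 0.00°.
cos θ_z = sin φ sin δ + cos φ cos δ cos H = (0.7108)(-0.2198) + (0.7034)(0.9755)(1.0000) = 0.5299.
θ_z = arccos(0.5299) = 58.00°, so the elevation is 90° − 58.00° = 32.00°.

32.0°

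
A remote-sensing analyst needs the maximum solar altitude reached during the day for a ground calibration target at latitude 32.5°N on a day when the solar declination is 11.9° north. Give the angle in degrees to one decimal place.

At local solar noon the hour angle is zero, so the elevation is 90° − |φ − δ| = 90° − |32.5° − (11.9°)| = 90° − 20.6° = 69.4°.

69.4°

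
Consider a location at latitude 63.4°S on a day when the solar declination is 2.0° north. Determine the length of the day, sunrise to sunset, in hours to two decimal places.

The sunset hour angle satisfies cos H_s = −tan φ tan δ = 0.0697, giving H_s = 86.00°.
Day length = 2 H_s / 15° h⁻¹ = 172.00° / 15 = 11.467 h.

11.47 hours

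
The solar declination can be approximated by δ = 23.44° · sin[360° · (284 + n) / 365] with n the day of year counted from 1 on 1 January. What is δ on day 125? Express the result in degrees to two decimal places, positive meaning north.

+16.10°

360 × (284 + 125) / 365 = 403.397°; sin(403.397°) = 0.6870.
δ = 23.44 × 0.6870 = 16.103° ≈ +16.10°.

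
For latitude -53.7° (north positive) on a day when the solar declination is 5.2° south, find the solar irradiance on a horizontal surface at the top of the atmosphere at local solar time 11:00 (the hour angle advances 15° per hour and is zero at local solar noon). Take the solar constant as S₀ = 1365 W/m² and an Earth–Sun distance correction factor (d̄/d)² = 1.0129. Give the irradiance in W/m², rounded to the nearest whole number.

Hour angle H = 15° × (11 − 12) = -15.00°.
cos θ_z = sin φ sin δ + cos φ cos δ cos H = (-0.8059)(-0.0906) + (0.5920)(0.9959)(0.9659) = 0.6425.
Top-of-atmosphere irradiance = S₀ (d̄/d)² cos θ_z = 1365 × 1.0129 × 0.6425 = 888.33 W/m².

888 W/m²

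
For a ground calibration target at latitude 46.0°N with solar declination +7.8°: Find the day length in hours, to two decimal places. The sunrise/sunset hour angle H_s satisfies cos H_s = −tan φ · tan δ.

cos H_s = −tan(46.0°) · tan(7.8°) = -0.1419, so H_s = arccos(-0.1419) = 98.16°.
Day length = 2 H_s / 15° h⁻¹ = 196.32° / 15 = 13.088 h.

13.09 hours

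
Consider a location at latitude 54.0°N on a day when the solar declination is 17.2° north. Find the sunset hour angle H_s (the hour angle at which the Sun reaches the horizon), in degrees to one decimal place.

115.2°

The sunset hour angle satisfies cos H_s = −tan φ tan δ = -0.4261, giving H_s = 115.22°.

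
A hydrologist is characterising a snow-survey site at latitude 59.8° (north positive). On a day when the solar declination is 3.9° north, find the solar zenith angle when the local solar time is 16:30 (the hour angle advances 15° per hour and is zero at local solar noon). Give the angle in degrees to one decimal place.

Hour angle H = 15° × (16.5 − 12) = 67.50°.
cos θ_z = sin φ sin δ + cos φ cos δ cos H = (0.8643)(0.0680) + (0.5030)(0.9977)(0.3827) = 0.2508.
θ_z = arccos(0.2508) = 75.48°.

75.5°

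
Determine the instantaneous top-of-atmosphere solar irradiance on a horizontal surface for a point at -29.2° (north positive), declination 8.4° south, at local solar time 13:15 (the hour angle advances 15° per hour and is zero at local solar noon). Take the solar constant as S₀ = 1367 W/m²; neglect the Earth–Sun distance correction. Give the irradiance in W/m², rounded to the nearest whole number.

1215 W/m²

Hour angle H = 15° × (13.25 − 12) = 18.75°.
cos θ_z = sin φ sin δ + cos φ cos δ cos H = (-0.4879)(-0.1461) + (0.8729)(0.9893)(0.9469) = 0.8890.
Top-of-atmosphere irradiance = S₀ cos θ_z = 1367 × 0.8890 = 1215.26 W/m².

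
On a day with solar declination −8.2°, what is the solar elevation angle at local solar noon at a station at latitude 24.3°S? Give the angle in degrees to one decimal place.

At local solar noon the hour angle is zero, so the elevation is 90° − |φ − δ| = 90° − |-24.3° − (-8.2°)| = 90° − 16.1° = 73.9°.

73.9°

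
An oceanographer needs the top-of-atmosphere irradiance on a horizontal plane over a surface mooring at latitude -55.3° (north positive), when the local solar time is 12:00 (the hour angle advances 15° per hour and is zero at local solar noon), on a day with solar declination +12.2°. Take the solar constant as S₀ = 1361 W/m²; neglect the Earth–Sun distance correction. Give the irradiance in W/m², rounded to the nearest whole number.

521 W/m²

Hour angle H = 15° × (12 − 12) = 0.00°.
cos θ_z = sin φ sin δ + cos φ cos δ cos H = (-0.8221)(0.2113) + (0.5693)(0.9774)(1.0000) = 0.3827.
Top-of-atmosphere irradiance = S₀ cos θ_z = 1361 × 0.3827 = 520.85 W/m².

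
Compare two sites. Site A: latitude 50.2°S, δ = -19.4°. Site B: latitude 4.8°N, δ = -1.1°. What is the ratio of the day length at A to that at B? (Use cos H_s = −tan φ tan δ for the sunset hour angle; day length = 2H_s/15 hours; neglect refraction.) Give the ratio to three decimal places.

A: H_s = arccos(−tan -50.2° · tan -19.4°) = 115.00°, so 2H_s/15 = 15.3333 h.
B: H_s = arccos(−tan 4.8° · tan -1.1°) = 89.91°, so 2H_s/15 = 11.9880 h.
Ratio A/B = 15.3333 / 11.9880 = 1.2791.

1.279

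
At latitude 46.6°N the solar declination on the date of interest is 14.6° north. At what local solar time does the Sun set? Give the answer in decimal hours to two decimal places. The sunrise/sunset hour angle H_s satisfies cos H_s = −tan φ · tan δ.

19.07 h

cos H_s = −tan(46.6°) · tan(14.6°) = -0.2755, so H_s = arccos(-0.2755) = 105.99°.
Sunset is at 12 + H_s/15 = 12 + 7.066 = 19.066 h local solar time.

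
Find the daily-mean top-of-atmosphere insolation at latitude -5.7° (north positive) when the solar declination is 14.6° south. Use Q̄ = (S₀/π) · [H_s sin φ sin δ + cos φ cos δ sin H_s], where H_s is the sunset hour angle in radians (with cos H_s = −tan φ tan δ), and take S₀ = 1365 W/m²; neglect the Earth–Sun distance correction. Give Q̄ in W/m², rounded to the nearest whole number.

436 W/m²

The sunset hour angle satisfies cos H_s = −tan φ tan δ = -0.0260, giving H_s = 91.49°. In radians, H_s = 1.5968.
H_s sin φ sin δ = 1.5968 × -0.0993 × -0.2521 = 0.0400.
cos φ cos δ sin H_s = 0.9951 × 0.9677 × 0.9997 = 0.9627.
Q̄ = (1365/π) × (0.0400 + 0.9627) = 434.49 × 1.0027 = 435.66 W/m².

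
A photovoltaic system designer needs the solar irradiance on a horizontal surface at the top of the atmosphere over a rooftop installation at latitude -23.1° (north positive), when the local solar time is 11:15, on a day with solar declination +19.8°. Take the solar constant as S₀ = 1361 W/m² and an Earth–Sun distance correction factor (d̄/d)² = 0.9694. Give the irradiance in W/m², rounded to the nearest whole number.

Hour angle H = 15° × (11.25 − 12) = -11.25°.
cos θ_z = sin φ sin δ + cos φ cos δ cos H = (-0.3923)(0.3387) + (0.9198)(0.9409)(0.9808) = 0.7160.
Top-of-atmosphere irradiance = S₀ (d̄/d)² cos θ_z = 1361 × 0.9694 × 0.7160 = 944.66 W/m².

945 W/m²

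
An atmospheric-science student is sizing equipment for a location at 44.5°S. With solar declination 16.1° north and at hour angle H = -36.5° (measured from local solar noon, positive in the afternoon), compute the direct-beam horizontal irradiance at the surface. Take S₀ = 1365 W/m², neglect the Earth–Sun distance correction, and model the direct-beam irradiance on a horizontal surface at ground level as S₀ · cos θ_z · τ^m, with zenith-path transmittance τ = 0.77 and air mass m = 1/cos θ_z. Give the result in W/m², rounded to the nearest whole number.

234 W/m²

cos θ_z = sin φ sin δ + cos φ cos δ cos H = (-0.7009)(0.2773) + (0.7133)(0.9608)(0.8039) = 0.3566.
Air mass m = 1/cos θ_z = 1/0.3566 = 2.804; τ^m = 0.77^2.804 = 0.4805.
Surface direct beam = 1365 × 0.3566 × 0.4805 = 233.89 W/m².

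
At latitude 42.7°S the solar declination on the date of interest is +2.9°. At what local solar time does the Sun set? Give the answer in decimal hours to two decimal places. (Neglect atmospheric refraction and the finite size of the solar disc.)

17.82 h

−tan φ tan δ = −(-0.9228)(0.0507) = 0.0468; H_s = arccos(0.0468) = 87.32°.
Sunset is at 12 + H_s/15 = 12 + 5.821 = 17.821 h local solar time.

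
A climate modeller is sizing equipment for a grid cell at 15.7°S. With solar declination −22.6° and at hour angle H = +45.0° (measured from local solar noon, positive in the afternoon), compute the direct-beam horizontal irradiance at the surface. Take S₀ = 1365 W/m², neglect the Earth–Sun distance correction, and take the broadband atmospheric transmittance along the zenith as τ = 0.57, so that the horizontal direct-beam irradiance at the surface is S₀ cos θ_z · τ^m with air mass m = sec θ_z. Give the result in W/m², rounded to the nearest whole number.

464 W/m²

cos θ_z = sin φ sin δ + cos φ cos δ cos H = (-0.2706)(-0.3843) + (0.9627)(0.9232)(0.7071) = 0.7324.
Air mass m = 1/cos θ_z = 1/0.7324 = 1.365; τ^m = 0.57^1.365 = 0.4643.
Surface direct beam = 1365 × 0.7324 × 0.4643 = 464.17 W/m².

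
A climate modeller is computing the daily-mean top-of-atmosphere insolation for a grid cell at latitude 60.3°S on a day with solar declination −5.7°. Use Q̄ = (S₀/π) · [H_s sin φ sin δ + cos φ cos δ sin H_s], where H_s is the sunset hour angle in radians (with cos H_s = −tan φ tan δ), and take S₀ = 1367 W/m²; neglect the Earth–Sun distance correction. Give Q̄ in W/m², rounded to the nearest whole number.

cos H_s = −tan(-60.3°) · tan(-5.7°) = -0.1750, so H_s = arccos(-0.1750) = 100.08°. In radians, H_s = 1.7467.
H_s sin φ sin δ = 1.7467 × -0.8686 × -0.0993 = 0.1507.
cos φ cos δ sin H_s = 0.4955 × 0.9951 × 0.9846 = 0.4855.
Q̄ = (1367/π) × (0.1507 + 0.4855) = 435.13 × 0.6362 = 276.83 W/m².

277 W/m²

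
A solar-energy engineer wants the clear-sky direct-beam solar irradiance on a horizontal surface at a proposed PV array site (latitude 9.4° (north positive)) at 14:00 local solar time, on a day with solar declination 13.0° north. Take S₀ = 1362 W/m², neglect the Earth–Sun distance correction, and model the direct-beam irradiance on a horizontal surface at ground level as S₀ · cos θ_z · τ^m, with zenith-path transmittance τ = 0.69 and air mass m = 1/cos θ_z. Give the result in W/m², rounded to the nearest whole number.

773 W/m²

Hour angle H = 15° × (14 − 12) = 30.00°.
cos θ_z = sin(9.4°) sin(13.0°) + cos(9.4°) cos(13.0°) cos(30.00°) = 0.0367 + 0.8325 = 0.8692.
Air mass m = 1/cos θ_z = 1/0.8692 = 1.150; τ^m = 0.69^1.150 = 0.6526.
Surface direct beam = 1362 × 0.8692 × 0.6526 = 772.58 W/m².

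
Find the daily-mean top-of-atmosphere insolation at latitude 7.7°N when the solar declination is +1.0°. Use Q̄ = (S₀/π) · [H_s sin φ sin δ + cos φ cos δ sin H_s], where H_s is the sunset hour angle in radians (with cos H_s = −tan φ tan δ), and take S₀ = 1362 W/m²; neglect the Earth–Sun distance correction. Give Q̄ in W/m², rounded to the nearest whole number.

431 W/m²

−tan φ tan δ = −(0.1352)(0.0175) = -0.0024; H_s = arccos(-0.0024) = 90.14°. In radians, H_s = 1.5732.
H_s sin φ sin δ = 1.5732 × 0.1340 × 0.0175 = 0.0037.
cos φ cos δ sin H_s = 0.9910 × 0.9998 × 1.0000 = 0.9908.
Q̄ = (1362/π) × (0.0037 + 0.9908) = 433.54 × 0.9945 = 431.16 W/m².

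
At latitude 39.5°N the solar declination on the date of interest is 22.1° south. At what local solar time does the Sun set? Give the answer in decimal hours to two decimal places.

cos H_s = −tan(39.5°) · tan(-22.1°) = 0.3347, so H_s = arccos(0.3347) = 70.45°.
Sunset is at 12 + H_s/15 = 12 + 4.697 = 16.697 h local solar time.

16.70 h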